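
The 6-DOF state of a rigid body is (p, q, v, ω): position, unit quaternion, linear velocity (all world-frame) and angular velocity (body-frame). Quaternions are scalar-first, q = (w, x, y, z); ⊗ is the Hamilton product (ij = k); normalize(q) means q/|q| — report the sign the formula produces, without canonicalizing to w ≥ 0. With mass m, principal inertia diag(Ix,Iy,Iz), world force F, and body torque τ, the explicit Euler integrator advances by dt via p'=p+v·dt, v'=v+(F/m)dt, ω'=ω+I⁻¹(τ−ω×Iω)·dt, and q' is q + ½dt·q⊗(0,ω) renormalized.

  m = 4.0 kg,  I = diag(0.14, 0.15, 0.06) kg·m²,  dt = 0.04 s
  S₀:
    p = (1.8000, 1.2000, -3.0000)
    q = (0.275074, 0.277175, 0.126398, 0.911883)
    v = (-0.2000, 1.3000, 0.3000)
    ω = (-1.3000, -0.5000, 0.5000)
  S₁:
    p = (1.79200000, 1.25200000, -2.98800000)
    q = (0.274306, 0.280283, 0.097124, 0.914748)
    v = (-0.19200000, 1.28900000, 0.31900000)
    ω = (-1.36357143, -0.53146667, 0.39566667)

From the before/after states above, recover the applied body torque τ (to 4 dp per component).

τ = (-0.2000, -0.1700, -0.1500)

rate change Δω = (-0.06357143, -0.03146667, -0.10433333)
I·α + gyro = (-0.2000, -0.1700, -0.1500)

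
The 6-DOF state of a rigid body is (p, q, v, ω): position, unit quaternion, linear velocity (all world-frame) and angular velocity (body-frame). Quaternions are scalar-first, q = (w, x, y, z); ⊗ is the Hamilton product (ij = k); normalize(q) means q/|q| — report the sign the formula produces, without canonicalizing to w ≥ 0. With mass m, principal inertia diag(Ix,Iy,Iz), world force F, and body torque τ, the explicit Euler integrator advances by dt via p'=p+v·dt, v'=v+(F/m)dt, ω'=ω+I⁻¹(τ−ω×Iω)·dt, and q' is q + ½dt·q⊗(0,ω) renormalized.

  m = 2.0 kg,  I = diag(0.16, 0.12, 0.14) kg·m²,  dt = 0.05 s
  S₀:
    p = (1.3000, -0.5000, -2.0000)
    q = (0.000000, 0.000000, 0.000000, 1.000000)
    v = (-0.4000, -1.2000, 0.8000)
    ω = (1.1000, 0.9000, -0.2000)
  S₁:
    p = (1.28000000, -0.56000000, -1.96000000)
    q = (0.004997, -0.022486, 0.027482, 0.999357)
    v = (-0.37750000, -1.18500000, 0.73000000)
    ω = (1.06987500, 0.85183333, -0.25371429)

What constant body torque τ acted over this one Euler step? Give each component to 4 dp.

τ = (-0.1000, -0.1200, -0.1900)

rate change Δω = (-0.03012500, -0.04816667, -0.05371429)
precession coupling = (-0.0036, -0.0044, -0.0396)
I·α + gyro = (-0.1000, -0.1200, -0.1900)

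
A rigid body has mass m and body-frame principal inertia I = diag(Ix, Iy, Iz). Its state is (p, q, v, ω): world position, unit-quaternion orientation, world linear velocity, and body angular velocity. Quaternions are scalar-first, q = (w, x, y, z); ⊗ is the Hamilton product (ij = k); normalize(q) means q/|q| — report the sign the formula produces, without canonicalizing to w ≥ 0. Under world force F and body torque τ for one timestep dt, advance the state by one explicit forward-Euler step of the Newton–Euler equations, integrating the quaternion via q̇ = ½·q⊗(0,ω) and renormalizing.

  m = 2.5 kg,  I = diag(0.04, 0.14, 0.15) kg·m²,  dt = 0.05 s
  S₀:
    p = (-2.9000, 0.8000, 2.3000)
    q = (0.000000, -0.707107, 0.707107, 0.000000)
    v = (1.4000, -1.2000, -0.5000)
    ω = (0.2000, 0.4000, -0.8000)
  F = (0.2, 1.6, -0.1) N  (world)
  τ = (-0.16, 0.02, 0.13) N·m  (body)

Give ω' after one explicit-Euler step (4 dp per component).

precession coupling ω×(Iω) = (-0.0032, 0.0176, 0.0080)
angular accel α = (-3.9200, 0.0171, 0.8133)
new body rate ω' = (0.0040, 0.4009, -0.7593)

ω' = (0.0040, 0.4009, -0.7593)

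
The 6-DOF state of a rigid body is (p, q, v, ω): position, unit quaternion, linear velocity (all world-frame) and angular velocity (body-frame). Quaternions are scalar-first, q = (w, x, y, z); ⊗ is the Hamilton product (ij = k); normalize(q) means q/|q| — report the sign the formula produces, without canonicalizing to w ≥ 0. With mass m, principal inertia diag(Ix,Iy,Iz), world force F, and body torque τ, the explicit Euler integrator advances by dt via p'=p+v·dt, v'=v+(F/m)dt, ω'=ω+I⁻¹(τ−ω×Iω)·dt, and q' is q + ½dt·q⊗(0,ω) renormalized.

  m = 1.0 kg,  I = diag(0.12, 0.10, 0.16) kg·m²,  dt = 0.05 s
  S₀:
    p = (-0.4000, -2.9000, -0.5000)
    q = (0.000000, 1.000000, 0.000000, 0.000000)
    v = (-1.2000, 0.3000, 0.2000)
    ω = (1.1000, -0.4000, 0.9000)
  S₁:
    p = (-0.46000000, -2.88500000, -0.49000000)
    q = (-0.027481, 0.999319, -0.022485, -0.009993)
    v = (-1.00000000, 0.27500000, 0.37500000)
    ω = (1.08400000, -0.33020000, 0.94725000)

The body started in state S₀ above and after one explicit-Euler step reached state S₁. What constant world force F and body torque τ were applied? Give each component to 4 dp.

F = (4.0000, -0.5000, 3.5000)
τ = (-0.0600, 0.1000, 0.1600)

ω₁ − ω₀ = (-0.01600000, 0.06980000, 0.04725000)
precession coupling = (-0.0216, -0.0396, 0.0088)
applied torque τ = (-0.0600, 0.1000, 0.1600)
v₁ − v₀ = (0.20000000, -0.02500000, 0.17500000)
F = m·Δv/dt = (4.0000, -0.5000, 3.5000)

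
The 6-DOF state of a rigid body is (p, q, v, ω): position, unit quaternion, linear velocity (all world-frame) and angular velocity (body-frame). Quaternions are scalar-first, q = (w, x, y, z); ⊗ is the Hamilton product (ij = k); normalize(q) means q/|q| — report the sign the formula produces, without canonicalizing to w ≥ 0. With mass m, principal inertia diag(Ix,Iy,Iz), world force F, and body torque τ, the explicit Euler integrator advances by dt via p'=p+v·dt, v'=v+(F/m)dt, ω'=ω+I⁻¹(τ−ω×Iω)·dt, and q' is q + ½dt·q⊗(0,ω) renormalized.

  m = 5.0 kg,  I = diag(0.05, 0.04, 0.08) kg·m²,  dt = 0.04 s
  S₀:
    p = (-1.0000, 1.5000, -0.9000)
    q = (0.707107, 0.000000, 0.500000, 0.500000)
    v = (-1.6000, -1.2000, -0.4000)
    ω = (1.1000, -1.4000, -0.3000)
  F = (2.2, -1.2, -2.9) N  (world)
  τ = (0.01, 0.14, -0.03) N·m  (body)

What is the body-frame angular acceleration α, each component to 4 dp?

gyro term ω×Iω = (0.0168, 0.0099, 0.0154)
angular accel α = (-0.1360, 3.2525, -0.5675)

α = (-0.1360, 3.2525, -0.5675)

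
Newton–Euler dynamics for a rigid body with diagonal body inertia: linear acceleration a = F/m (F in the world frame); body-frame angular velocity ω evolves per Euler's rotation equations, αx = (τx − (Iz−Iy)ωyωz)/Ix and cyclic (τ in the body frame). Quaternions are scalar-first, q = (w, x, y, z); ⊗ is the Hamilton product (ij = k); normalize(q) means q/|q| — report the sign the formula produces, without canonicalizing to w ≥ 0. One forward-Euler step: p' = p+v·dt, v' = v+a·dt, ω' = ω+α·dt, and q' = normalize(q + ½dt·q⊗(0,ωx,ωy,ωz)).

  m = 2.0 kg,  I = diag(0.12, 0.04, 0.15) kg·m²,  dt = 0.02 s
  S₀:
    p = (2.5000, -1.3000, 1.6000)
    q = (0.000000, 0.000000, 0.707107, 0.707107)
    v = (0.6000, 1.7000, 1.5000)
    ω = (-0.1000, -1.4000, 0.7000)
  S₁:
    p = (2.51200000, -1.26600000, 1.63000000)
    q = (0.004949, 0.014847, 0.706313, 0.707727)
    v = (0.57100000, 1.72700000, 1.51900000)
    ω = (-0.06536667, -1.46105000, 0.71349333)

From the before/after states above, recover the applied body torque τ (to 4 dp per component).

τ = (0.1000, -0.1200, 0.0900)

Δω = ω₁−ω₀ = (0.03463333, -0.06105000, 0.01349333)
ω₀×(Iω₀) = (-0.1078, 0.0021, -0.0112)
I·α + gyro = (0.1000, -0.1200, 0.0900)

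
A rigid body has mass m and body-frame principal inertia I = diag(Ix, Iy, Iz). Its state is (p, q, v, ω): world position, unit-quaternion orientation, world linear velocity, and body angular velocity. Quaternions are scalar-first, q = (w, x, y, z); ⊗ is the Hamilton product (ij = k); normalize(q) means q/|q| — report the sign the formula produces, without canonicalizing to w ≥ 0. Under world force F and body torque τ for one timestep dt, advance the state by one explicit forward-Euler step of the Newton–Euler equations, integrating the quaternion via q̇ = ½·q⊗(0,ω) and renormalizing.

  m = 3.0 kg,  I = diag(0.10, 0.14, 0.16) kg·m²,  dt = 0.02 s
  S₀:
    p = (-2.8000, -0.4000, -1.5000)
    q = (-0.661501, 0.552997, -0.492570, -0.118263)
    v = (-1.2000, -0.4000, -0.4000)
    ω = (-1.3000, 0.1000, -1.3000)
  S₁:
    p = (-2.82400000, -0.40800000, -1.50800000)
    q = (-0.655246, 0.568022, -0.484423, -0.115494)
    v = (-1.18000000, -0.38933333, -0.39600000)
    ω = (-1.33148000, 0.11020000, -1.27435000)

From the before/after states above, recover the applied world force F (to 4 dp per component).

F = (3.0000, 1.6000, 0.6000)

velocity change Δv = (0.02000000, 0.01066667, 0.00400000)
applied force F = (3.0000, 1.6000, 0.6000)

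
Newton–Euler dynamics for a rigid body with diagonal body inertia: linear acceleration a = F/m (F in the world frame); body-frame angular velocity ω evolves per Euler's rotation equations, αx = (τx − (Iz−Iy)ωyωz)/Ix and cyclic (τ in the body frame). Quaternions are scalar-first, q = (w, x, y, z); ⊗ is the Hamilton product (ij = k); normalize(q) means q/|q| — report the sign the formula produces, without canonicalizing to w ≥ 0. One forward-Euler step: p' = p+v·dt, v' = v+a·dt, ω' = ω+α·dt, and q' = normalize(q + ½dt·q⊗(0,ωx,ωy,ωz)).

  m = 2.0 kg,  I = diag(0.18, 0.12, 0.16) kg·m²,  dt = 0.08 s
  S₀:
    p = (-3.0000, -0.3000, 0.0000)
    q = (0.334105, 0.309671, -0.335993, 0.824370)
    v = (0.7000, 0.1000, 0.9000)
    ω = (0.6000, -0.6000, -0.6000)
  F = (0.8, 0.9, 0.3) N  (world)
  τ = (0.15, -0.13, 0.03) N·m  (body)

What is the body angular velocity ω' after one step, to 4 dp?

ω×(Iω) gyroscopic = (0.0144, -0.0072, 0.0216)
angular accel α = (0.7533, -1.0233, 0.0525)
ω' = ω + α·dt = (0.6603, -0.6819, -0.5958)

ω' = (0.6603, -0.6819, -0.5958)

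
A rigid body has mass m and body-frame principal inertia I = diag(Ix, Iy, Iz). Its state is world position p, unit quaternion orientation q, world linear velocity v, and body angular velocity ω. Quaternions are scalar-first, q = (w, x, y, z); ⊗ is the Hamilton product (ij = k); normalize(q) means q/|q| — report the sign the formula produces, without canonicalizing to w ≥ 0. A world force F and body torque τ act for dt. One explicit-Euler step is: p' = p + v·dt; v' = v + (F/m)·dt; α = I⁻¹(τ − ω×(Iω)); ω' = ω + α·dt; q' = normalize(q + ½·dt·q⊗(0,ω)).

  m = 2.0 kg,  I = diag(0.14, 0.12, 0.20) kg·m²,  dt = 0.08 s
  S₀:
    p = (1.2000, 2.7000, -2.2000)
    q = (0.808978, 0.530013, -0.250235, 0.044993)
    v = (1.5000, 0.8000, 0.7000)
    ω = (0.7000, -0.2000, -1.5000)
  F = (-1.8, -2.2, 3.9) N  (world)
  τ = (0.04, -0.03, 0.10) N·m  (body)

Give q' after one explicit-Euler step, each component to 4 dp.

q' = (0.7931, 0.5668, -0.2232, -0.0008)

Hamilton product q⊗(0,ω) = (-0.3535666, 0.9506357, 0.6647190, -1.1443051)
q' = normalize(q + ½dt·q⊗(0,ω)) = (0.7931, 0.5668, -0.2232, -0.0008)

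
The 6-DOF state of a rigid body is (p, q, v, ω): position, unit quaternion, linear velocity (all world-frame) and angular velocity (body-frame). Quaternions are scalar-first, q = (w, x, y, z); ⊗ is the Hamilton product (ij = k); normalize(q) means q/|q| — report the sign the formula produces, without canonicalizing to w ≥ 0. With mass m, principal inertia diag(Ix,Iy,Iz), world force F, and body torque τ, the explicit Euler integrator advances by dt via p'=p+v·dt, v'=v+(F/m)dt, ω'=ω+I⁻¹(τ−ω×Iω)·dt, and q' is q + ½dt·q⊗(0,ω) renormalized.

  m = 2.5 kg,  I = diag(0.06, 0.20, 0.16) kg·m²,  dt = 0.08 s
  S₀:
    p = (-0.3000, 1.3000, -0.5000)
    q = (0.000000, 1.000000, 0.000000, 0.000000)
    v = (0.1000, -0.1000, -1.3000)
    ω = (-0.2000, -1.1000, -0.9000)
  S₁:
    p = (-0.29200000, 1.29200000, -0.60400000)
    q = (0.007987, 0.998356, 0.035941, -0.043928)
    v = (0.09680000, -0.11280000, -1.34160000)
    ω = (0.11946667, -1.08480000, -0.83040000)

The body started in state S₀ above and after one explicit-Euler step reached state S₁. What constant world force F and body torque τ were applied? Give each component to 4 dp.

ω₁ − ω₀ = (0.31946667, 0.01520000, 0.06960000)
τ = I·(Δω/dt) + ω₀×(Iω₀) = (0.2000, 0.0200, 0.1700)
v₁ − v₀ = (-0.00320000, -0.01280000, -0.04160000)
F = m·Δv/dt = (-0.1000, -0.4000, -1.3000)

F = (-0.1000, -0.4000, -1.3000)
τ = (0.2000, 0.0200, 0.1700)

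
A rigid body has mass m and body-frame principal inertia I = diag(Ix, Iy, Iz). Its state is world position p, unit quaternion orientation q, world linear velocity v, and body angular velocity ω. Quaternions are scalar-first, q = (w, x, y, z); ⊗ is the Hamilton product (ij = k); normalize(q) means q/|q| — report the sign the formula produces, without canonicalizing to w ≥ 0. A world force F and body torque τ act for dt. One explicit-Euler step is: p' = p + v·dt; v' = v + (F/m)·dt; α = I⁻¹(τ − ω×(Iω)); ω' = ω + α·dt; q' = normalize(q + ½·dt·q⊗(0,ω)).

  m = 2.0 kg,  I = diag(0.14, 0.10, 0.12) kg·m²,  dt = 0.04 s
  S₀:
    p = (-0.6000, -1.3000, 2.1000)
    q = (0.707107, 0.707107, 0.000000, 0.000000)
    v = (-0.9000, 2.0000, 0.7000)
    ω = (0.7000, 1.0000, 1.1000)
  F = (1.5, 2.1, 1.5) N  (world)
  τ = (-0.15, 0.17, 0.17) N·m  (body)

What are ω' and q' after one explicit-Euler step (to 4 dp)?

ω' = (0.6509, 1.0618, 1.1660)
q' = (0.6968, 0.7166, -0.0014, 0.0297)

gyro term ω×Iω = (0.0220, 0.0154, -0.0280)
α = I⁻¹(τ − ω×Iω) = (-1.2286, 1.5460, 1.6500)
new body rate ω' = (0.6509, 1.0618, 1.1660)
q⊗(0,ω) = (-0.4949749, 0.4949749, -0.0707107, 1.4849247)
q + ½dt·q⊗(0,ω), renormalized = (0.6968, 0.7166, -0.0014, 0.0297)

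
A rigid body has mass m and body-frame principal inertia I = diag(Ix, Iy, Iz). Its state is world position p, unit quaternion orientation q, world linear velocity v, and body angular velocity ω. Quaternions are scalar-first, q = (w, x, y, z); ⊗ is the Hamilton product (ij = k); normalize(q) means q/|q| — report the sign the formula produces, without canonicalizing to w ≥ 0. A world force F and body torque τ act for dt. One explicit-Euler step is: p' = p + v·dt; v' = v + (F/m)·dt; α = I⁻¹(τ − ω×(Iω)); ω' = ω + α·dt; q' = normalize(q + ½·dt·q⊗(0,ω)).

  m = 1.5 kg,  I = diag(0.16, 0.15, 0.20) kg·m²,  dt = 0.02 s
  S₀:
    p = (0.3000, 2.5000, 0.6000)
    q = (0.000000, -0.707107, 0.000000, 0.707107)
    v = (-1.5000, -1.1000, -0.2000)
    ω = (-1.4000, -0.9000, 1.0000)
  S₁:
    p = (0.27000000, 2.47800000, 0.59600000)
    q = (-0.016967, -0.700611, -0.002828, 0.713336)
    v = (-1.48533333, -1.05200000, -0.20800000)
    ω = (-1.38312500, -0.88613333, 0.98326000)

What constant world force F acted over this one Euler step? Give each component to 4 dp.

F = (1.1000, 3.6000, -0.6000)

Δv = v₁−v₀ = (0.01466667, 0.04800000, -0.00800000)
applied force F = (1.1000, 3.6000, -0.6000)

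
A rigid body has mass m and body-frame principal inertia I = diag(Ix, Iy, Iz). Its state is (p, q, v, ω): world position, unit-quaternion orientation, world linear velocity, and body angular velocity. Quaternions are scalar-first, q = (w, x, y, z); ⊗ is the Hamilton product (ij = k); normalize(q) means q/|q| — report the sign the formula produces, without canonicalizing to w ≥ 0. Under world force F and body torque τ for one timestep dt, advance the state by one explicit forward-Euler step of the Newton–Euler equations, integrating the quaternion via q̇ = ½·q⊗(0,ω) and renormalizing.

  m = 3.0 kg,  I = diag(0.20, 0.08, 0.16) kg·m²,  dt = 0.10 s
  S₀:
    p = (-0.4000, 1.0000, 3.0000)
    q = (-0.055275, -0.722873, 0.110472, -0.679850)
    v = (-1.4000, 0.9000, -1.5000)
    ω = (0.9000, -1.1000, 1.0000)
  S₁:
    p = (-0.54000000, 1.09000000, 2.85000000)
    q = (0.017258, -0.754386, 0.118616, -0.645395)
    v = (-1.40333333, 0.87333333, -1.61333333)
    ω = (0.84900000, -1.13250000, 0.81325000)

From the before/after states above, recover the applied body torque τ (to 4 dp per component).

τ = (-0.1900, 0.0100, -0.1800)

rate change Δω = (-0.05100000, -0.03250000, -0.18675000)
precession coupling = (-0.0880, 0.0360, 0.1188)
applied torque τ = (-0.1900, 0.0100, -0.1800)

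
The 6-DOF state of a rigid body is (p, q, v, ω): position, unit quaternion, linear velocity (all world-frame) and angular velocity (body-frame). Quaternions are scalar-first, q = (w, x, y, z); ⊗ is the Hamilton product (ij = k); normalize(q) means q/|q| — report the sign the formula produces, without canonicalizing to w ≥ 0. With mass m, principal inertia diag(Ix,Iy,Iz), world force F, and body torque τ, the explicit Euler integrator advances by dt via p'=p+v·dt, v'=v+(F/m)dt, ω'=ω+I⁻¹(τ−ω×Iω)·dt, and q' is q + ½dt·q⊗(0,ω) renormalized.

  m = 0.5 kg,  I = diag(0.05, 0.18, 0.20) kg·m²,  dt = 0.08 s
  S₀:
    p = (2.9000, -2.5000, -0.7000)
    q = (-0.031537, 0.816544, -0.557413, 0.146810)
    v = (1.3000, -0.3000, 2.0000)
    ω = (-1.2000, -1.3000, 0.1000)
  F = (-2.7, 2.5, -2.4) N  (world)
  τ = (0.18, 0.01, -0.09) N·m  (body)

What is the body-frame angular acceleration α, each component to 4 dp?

precession coupling ω×(Iω) = (-0.0026, 0.0180, 0.2028)
(τ − ω×Iω)/I = (3.6520, -0.0444, -1.4640)

α = (3.6520, -0.0444, -1.4640)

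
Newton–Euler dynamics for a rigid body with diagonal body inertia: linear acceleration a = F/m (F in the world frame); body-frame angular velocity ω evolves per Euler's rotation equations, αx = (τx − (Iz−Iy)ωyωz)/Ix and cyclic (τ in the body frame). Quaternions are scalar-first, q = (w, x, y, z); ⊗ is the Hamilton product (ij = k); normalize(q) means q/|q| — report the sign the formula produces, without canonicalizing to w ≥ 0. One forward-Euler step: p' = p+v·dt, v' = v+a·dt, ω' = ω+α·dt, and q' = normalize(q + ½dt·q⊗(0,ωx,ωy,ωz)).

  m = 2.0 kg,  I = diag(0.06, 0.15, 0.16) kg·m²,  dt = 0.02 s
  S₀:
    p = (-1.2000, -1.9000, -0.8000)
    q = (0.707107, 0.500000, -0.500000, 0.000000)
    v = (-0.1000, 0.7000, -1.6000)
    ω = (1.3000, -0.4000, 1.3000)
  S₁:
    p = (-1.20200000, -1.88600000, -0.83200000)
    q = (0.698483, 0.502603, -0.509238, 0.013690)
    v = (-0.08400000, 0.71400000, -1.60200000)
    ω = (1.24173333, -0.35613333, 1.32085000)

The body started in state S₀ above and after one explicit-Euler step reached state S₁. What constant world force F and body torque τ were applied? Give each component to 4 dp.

F = (1.6000, 1.4000, -0.2000)
τ = (-0.1800, 0.1600, 0.1200)

rate change Δω = (-0.05826667, 0.04386667, 0.02085000)
applied torque τ = (-0.1800, 0.1600, 0.1200)
Δv = v₁−v₀ = (0.01600000, 0.01400000, -0.00200000)
m·(v₁−v₀)/dt = (1.6000, 1.4000, -0.2000)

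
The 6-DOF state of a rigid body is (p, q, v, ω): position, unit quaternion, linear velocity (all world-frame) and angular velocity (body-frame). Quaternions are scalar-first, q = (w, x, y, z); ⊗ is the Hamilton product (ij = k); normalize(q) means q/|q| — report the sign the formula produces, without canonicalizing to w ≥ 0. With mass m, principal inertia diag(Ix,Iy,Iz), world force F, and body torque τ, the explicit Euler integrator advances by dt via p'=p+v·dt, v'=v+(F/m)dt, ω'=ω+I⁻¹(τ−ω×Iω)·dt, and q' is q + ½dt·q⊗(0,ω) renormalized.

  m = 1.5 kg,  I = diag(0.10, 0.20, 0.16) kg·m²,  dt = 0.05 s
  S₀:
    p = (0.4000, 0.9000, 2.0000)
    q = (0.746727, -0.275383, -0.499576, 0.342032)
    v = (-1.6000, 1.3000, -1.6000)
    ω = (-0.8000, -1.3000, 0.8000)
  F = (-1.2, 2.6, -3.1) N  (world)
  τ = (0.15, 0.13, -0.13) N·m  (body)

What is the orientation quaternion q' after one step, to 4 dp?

q' = (0.7175, -0.2889, -0.5247, 0.3556)

Hamilton product q⊗(0,ω) = (-1.1433808, -0.5524008, -1.0240643, 0.5557187)
q' = normalize(q + ½dt·q⊗(0,ω)) = (0.7175, -0.2889, -0.5247, 0.3556)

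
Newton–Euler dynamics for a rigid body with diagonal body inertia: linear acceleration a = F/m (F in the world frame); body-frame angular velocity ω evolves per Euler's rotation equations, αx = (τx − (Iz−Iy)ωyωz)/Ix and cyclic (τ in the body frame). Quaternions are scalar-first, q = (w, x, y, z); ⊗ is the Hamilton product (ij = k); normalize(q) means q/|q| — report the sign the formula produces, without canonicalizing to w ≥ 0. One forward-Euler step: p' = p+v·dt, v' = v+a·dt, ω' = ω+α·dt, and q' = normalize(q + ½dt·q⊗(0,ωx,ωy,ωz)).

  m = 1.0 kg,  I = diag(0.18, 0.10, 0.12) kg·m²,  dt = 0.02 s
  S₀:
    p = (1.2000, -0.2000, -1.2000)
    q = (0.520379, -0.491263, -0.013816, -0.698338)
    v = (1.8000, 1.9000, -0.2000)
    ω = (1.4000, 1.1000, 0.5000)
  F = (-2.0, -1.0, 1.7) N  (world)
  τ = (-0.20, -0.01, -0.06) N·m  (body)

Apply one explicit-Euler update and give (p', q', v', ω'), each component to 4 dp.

p' = (1.2360, -0.1620, -1.2040)
q' = (0.5308, -0.4763, -0.0154, -0.7008)
v' = (1.7600, 1.8800, -0.1660)
ω' = (1.3766, 1.0896, 0.5105)

a = (-2.0000, -1.0000, 1.7000)
new position p' = (1.2360, -0.1620, -1.2040)
v' = v + a·dt = (1.7600, 1.8800, -0.1660)
gyro term ω×Iω = (0.0110, 0.0420, -0.1232)
angular accel α = (-1.1722, -0.5200, 0.5267)
new body rate ω' = (1.3766, 1.0896, 0.5105)
Hamilton product q⊗(0,ω) = (1.0521348, 1.4897944, -0.1596248, -0.2608574)
q' = normalize(q + ½dt·q⊗(0,ω)) = (0.5308, -0.4763, -0.0154, -0.7008)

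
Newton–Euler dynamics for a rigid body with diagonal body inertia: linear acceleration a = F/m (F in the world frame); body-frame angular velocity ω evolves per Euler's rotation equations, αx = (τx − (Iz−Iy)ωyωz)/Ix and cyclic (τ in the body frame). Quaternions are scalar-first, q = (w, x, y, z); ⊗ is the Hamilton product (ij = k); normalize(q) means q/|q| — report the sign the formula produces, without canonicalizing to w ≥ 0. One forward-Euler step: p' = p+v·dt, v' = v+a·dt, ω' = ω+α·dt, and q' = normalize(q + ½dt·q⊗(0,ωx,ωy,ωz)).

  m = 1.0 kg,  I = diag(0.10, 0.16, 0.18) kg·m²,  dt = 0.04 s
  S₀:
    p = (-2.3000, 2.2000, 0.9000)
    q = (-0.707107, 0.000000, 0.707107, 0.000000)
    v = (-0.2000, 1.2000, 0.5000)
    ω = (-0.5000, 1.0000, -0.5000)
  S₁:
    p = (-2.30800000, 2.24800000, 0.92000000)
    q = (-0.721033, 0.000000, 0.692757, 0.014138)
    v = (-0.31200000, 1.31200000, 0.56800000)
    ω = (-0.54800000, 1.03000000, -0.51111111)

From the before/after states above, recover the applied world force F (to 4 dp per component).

Δv = v₁−v₀ = (-0.11200000, 0.11200000, 0.06800000)
applied force F = (-2.8000, 2.8000, 1.7000)

F = (-2.8000, 2.8000, 1.7000)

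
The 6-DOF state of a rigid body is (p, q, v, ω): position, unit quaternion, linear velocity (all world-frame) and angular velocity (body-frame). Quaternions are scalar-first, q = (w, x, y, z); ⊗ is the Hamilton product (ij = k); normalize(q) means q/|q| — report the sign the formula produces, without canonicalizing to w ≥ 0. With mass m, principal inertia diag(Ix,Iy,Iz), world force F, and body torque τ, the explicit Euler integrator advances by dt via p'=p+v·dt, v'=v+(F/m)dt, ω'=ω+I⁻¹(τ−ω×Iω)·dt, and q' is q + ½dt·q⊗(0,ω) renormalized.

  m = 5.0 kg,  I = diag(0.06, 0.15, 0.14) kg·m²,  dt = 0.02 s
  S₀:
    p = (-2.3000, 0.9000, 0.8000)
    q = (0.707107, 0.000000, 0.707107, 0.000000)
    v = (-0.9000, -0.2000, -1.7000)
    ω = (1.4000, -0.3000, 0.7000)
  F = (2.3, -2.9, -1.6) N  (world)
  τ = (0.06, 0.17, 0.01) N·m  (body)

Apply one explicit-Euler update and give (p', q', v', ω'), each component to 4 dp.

p' = (-2.3180, 0.8960, 0.7660)
q' = (0.7091, 0.0148, 0.7049, -0.0049)
v' = (-0.8908, -0.2116, -1.7064)
ω' = (1.4193, -0.2669, 0.7068)

α = I⁻¹(τ − ω×Iω) = (0.9650, 1.6560, 0.3414)
ω' = ω + α·dt = (1.4193, -0.2669, 0.7068)
q⊗(0,ω) = (0.2121321, 1.4849247, -0.2121321, -0.4949749)
q + ½dt·q⊗(0,ω), renormalized = (0.7091, 0.0148, 0.7049, -0.0049)
p' = p + v·dt = (-2.3180, 0.8960, 0.7660)
v + (F/m)dt = (-0.8908, -0.2116, -1.7064)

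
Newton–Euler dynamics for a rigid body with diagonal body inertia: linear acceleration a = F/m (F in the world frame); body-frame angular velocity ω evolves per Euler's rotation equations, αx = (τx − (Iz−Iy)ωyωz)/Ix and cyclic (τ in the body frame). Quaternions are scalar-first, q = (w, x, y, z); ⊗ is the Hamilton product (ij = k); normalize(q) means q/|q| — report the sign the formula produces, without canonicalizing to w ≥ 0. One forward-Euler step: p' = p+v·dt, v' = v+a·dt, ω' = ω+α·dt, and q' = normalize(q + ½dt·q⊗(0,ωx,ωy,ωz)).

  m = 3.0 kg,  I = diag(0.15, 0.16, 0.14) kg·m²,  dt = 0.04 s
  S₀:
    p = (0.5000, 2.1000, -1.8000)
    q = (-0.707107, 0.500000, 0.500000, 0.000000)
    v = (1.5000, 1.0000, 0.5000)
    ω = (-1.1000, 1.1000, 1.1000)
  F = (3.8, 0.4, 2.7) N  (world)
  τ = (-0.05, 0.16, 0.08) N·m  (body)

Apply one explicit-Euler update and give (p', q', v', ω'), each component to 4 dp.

p' = (0.5600, 2.1400, -1.7800)
q' = (-0.7066, 0.5262, 0.4731, 0.0064)
v' = (1.5507, 1.0053, 0.5360)
ω' = (-1.1069, 1.1430, 1.1263)

gyro term ω×Iω = (-0.0242, -0.0121, -0.0121)
α = I⁻¹(τ − ω×Iω) = (-0.1720, 1.0756, 0.6579)
new body rate ω' = (-1.1069, 1.1430, 1.1263)
q⊗(0,ω) = (0.0000000, 1.3278177, -1.3278177, 0.3221823)
q' = normalize(q + ½dt·q⊗(0,ω)) = (-0.7066, 0.5262, 0.4731, 0.0064)
a = (1.2667, 0.1333, 0.9000)
p' = p + v·dt = (0.5600, 2.1400, -1.7800)
v + (F/m)dt = (1.5507, 1.0053, 0.5360)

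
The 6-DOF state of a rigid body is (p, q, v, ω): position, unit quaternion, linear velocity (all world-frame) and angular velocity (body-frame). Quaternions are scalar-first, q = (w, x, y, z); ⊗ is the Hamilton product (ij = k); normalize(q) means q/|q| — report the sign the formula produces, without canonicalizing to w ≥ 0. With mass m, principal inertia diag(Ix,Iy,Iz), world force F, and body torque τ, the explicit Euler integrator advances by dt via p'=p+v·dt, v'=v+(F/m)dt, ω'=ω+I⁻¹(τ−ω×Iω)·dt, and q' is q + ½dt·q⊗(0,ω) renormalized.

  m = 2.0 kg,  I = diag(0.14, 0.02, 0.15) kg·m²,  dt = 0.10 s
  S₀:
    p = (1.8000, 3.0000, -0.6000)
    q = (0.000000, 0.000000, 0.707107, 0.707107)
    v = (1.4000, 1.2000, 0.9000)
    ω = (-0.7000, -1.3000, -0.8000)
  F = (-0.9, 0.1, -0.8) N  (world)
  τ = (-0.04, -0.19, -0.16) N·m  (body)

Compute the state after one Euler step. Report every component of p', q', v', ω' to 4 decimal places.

gyro term ω×Iω = (0.1352, -0.0056, -0.1092)
(τ − ω×Iω)/I = (-1.2514, -9.2200, -0.3387)
ω + α·dt = (-0.8251, -2.2220, -0.8339)
2q̇ = q⊗(0,ω) = (1.4849247, 0.3535535, -0.4949749, 0.4949749)
updated quaternion q' = (0.0740, 0.0176, 0.6800, 0.7293)
a = (-0.4500, 0.0500, -0.4000)
p + v·dt = (1.9400, 3.1200, -0.5100)
v + (F/m)dt = (1.3550, 1.2050, 0.8600)

p' = (1.9400, 3.1200, -0.5100)
q' = (0.0740, 0.0176, 0.6800, 0.7293)
v' = (1.3550, 1.2050, 0.8600)
ω' = (-0.8251, -2.2220, -0.8339)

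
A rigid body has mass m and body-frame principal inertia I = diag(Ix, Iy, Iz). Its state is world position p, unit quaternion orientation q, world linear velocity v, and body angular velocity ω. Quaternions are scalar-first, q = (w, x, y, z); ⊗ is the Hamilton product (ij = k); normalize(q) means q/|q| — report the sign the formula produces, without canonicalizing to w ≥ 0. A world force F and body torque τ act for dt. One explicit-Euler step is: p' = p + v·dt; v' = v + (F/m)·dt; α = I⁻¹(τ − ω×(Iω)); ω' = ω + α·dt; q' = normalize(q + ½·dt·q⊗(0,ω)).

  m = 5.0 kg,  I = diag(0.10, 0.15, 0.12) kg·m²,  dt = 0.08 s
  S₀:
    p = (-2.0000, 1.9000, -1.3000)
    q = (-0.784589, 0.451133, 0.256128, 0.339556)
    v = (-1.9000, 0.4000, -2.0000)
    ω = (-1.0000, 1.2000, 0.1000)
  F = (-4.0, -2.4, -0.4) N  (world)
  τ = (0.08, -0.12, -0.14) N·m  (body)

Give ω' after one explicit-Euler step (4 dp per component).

precession coupling ω×(Iω) = (-0.0036, 0.0020, -0.0600)
angular accel α = (0.8360, -0.8133, -0.6667)
ω + α·dt = (-0.9331, 1.1349, 0.0467)

ω' = (-0.9331, 1.1349, 0.0467)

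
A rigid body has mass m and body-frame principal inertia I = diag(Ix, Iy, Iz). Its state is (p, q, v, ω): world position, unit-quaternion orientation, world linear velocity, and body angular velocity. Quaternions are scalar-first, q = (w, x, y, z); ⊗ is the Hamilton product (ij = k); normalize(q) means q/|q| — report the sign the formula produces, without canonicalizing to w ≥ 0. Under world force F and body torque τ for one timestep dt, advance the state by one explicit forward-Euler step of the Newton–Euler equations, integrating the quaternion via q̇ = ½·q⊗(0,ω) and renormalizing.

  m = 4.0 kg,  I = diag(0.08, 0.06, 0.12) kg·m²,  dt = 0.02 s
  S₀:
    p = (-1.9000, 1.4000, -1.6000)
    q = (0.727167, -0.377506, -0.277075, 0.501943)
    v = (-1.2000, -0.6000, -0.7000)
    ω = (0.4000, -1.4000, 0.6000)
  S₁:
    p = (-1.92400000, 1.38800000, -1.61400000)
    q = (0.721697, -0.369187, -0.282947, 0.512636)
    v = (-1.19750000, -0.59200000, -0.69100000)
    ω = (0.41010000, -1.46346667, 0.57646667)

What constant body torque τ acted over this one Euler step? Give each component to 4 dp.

ω₁ − ω₀ = (0.01010000, -0.06346667, -0.02353333)
τ = I·(Δω/dt) + ω₀×(Iω₀) = (-0.0100, -0.2000, -0.1300)

τ = (-0.0100, -0.2000, -0.1300)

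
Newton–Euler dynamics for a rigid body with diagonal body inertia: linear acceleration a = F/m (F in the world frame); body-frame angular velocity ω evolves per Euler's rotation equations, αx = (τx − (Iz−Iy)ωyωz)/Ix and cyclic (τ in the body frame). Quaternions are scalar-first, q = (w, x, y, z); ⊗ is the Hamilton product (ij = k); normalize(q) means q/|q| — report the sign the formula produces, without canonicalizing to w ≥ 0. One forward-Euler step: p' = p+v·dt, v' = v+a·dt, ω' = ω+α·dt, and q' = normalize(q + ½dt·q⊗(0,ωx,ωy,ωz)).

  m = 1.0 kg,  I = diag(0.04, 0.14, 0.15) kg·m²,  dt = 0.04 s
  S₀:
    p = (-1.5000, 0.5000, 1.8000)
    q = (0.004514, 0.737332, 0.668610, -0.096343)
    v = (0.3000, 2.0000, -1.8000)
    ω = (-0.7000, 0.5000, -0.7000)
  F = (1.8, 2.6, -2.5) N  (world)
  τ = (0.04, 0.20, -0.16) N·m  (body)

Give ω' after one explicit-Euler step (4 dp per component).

ω' = (-0.6565, 0.5725, -0.7333)

α = I⁻¹(τ − ω×Iω) = (1.0875, 1.8136, -0.8333)
ω + α·dt = (-0.6565, 0.5725, -0.7333)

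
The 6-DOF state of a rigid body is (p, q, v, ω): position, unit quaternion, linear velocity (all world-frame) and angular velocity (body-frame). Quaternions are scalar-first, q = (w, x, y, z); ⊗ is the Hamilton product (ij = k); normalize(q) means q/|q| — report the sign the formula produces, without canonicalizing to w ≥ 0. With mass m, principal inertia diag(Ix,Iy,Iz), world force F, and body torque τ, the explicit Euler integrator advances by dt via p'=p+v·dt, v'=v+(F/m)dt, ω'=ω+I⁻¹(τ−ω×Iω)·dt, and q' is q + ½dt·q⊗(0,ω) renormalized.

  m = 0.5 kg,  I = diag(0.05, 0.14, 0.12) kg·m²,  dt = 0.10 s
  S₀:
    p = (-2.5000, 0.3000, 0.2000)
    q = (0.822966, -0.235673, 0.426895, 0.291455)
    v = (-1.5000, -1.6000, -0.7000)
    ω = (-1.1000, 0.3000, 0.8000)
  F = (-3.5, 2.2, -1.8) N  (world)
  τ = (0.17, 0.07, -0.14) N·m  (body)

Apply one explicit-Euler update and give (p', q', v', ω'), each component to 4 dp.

a = (-7.0000, 4.4000, -3.6000)
new position p' = (-2.6500, 0.1400, 0.1300)
v' = v + a·dt = (-2.2000, -1.1600, -1.0600)
gyro term ω×Iω = (-0.0048, 0.0616, -0.0297)
(τ − ω×Iω)/I = (3.4960, 0.0600, -0.9192)
new body rate ω' = (-0.7504, 0.3060, 0.7081)
2q̇ = q⊗(0,ω) = (-0.6204728, -0.6511831, 0.1148277, 1.0572554)
updated quaternion q' = (0.7900, -0.2676, 0.4316, 0.3435)

p' = (-2.6500, 0.1400, 0.1300)
q' = (0.7900, -0.2676, 0.4316, 0.3435)
v' = (-2.2000, -1.1600, -1.0600)
ω' = (-0.7504, 0.3060, 0.7081)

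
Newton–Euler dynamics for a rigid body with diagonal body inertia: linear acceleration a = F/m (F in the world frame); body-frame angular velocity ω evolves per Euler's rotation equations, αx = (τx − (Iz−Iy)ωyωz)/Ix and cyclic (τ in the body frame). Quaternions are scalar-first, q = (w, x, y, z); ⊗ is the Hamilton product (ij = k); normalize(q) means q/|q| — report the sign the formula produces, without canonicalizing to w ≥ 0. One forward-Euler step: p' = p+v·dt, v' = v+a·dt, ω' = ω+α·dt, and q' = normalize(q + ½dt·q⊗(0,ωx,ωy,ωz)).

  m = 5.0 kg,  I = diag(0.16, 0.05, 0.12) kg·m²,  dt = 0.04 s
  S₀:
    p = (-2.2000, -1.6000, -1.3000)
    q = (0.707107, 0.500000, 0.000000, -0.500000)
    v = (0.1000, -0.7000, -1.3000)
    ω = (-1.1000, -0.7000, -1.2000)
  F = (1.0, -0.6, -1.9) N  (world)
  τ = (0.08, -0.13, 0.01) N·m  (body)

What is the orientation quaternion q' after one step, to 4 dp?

q' = (0.7057, 0.4771, 0.0131, -0.5236)

2q̇ = q⊗(0,ω) = (-0.0500000, -1.1278177, 0.6550251, -1.1985284)
q + ½dt·q⊗(0,ω), renormalized = (0.7057, 0.4771, 0.0131, -0.5236)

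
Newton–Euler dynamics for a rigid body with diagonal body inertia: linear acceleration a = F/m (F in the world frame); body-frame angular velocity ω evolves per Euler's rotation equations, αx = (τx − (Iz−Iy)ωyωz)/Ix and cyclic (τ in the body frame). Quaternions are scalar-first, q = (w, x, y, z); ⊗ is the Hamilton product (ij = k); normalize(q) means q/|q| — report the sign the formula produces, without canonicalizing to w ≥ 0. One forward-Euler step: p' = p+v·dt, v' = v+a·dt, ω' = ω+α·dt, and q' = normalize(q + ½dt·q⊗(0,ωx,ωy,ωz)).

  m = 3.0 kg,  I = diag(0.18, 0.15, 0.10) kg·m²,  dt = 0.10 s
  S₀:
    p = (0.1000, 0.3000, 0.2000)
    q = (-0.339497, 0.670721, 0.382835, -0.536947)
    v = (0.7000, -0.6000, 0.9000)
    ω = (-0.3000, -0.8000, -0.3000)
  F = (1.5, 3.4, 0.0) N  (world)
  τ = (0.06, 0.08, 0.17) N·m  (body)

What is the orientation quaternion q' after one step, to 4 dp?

q' = (-0.3218, 0.6479, 0.4141, -0.5524)

Hamilton product q⊗(0,ω) = (0.3464002, -0.4425590, 0.6338980, -0.3198772)
updated quaternion q' = (-0.3218, 0.6479, 0.4141, -0.5524)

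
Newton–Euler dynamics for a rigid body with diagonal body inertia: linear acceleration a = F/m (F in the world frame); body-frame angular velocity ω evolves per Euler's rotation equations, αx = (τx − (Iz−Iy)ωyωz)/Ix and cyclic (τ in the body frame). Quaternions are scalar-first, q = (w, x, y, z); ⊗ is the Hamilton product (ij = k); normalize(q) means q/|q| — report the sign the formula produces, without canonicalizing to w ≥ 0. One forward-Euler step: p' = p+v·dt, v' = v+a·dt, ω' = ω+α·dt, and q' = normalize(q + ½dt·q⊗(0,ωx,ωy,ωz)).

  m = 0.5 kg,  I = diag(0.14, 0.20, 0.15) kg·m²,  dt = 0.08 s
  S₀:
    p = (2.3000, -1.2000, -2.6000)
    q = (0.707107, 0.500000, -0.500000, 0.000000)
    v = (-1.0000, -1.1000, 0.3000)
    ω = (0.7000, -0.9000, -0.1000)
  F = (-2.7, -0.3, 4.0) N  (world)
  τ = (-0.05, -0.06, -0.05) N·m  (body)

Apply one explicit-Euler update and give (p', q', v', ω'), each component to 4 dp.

p' = (2.2200, -1.2880, -2.5760)
q' = (0.6744, 0.5213, -0.5229, -0.0068)
v' = (-1.4320, -1.1480, 0.9400)
ω' = (0.6740, -0.9243, -0.1065)

gyro term ω×Iω = (-0.0045, 0.0007, -0.0378)
angular accel α = (-0.3250, -0.3035, -0.0813)
ω + α·dt = (0.6740, -0.9243, -0.1065)
q⊗(0,ω) = (-0.8000000, 0.5449749, -0.5863963, -0.1707107)
q + ½dt·q⊗(0,ω), renormalized = (0.6744, 0.5213, -0.5229, -0.0068)
a = (-5.4000, -0.6000, 8.0000)
new position p' = (2.2200, -1.2880, -2.5760)
v + (F/m)dt = (-1.4320, -1.1480, 0.9400)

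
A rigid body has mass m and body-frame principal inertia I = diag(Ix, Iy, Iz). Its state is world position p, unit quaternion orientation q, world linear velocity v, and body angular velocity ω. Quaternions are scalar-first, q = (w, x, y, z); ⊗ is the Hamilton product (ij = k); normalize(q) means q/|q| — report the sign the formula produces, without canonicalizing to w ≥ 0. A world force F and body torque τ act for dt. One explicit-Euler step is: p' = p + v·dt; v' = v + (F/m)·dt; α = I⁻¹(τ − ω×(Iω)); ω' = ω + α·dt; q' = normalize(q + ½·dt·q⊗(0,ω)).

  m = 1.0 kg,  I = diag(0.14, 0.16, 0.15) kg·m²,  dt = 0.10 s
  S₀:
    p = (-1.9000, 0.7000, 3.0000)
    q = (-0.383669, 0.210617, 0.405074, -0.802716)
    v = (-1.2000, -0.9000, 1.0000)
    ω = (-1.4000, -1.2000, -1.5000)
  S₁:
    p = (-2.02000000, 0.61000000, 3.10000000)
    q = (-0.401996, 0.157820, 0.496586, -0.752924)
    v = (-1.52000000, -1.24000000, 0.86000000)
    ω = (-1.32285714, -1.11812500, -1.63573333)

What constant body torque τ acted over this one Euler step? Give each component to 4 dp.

τ = (0.0900, 0.1100, -0.1700)

ω₁ − ω₀ = (0.07714286, 0.08187500, -0.13573333)
precession coupling = (-0.0180, -0.0210, 0.0336)
I·α + gyro = (0.0900, 0.1100, -0.1700)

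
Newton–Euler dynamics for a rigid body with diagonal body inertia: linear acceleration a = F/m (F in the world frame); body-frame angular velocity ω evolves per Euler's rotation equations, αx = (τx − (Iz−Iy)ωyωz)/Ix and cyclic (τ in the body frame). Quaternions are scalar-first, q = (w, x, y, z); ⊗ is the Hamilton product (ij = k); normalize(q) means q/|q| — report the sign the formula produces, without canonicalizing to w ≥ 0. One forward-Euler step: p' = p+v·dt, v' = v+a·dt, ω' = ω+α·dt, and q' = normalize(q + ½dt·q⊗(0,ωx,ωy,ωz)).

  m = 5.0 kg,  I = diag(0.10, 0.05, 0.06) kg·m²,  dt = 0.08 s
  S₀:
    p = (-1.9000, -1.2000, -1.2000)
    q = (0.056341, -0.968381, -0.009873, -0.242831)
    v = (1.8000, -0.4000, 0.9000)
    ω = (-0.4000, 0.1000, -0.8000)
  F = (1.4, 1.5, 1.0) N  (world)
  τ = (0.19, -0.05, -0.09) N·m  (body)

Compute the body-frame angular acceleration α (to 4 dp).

α = (1.9080, -1.2560, -1.5333)

ω×(Iω) gyroscopic = (-0.0008, 0.0128, 0.0020)
α = I⁻¹(τ − ω×Iω) = (1.9080, -1.2560, -1.5333)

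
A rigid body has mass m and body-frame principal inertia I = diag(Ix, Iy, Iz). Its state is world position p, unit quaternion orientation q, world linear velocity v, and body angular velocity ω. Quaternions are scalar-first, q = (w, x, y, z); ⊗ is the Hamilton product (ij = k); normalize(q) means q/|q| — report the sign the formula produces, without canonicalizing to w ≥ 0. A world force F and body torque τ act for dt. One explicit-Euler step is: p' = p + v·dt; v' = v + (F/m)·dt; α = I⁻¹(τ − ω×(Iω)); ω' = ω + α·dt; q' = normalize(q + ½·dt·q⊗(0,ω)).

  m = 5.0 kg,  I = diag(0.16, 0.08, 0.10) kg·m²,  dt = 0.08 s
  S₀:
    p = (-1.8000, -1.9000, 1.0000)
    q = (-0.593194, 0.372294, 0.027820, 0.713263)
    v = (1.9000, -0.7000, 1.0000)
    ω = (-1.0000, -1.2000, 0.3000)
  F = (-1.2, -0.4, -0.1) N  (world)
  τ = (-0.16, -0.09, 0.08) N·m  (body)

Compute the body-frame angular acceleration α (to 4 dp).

α = (-0.9550, -0.9000, 1.7600)

precession coupling ω×(Iω) = (-0.0072, -0.0180, -0.0960)
angular accel α = (-0.9550, -0.9000, 1.7600)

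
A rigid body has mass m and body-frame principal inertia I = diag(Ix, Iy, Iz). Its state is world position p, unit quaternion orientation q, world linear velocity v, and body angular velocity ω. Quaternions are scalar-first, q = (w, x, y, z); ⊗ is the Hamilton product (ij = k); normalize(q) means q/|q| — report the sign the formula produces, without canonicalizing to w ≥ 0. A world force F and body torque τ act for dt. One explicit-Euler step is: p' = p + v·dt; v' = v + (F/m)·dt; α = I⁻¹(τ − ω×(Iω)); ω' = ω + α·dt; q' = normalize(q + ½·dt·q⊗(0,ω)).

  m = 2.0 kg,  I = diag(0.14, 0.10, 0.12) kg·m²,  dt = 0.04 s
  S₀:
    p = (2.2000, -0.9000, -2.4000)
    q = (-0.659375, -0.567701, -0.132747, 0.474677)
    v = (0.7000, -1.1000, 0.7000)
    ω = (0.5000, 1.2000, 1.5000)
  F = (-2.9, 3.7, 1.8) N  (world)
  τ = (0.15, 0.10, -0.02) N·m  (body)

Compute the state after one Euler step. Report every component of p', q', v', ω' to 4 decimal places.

a = (-1.4500, 1.8500, 0.9000)
p + v·dt = (2.2280, -0.9440, -2.3720)
v' = v + a·dt = (0.6420, -1.0260, 0.7360)
gyro term ω×Iω = (0.0360, 0.0150, -0.0240)
α = I⁻¹(τ − ω×Iω) = (0.8143, 0.8500, 0.0333)
ω' = ω + α·dt = (0.5326, 1.2340, 1.5013)
2q̇ = q⊗(0,ω) = (-0.2688686, -1.0984204, 0.2976400, -1.6039302)
q' = normalize(q + ½dt·q⊗(0,ω)) = (-0.6642, -0.5892, -0.1267, 0.4423)

p' = (2.2280, -0.9440, -2.3720)
q' = (-0.6642, -0.5892, -0.1267, 0.4423)
v' = (0.6420, -1.0260, 0.7360)
ω' = (0.5326, 1.2340, 1.5013)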